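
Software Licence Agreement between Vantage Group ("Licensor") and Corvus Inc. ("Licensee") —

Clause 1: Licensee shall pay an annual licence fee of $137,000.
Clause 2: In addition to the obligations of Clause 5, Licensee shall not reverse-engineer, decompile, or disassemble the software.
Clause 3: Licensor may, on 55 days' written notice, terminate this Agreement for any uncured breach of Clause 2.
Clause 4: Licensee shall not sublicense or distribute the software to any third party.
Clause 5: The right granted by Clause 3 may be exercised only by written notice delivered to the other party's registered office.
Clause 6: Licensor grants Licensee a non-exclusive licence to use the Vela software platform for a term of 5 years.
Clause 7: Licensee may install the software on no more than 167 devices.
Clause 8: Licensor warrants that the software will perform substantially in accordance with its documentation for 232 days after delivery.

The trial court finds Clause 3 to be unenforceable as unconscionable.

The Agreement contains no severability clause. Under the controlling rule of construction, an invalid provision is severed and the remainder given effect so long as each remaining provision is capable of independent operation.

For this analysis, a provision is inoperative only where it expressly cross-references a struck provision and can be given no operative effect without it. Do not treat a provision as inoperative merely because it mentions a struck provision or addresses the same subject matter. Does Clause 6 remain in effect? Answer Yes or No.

Clause 3 is struck. Clause 5 merely fixes the notice requirement for Clause 3; with Clause 3 gone it has nothing to operate on and falls away. Although Clause 2 refers to Clause 5, its operative terms do not depend on Clause 5, so it remains in effect. Under the stated default rule, only provisions that cannot operate independently fall away; the rest are enforced. The provisions still in force are Clause 1, Clause 2, Clause 4, Clause 6, Clause 7, and Clause 8. Clause 6 is among the surviving provisions, so the answer is yes.

Yes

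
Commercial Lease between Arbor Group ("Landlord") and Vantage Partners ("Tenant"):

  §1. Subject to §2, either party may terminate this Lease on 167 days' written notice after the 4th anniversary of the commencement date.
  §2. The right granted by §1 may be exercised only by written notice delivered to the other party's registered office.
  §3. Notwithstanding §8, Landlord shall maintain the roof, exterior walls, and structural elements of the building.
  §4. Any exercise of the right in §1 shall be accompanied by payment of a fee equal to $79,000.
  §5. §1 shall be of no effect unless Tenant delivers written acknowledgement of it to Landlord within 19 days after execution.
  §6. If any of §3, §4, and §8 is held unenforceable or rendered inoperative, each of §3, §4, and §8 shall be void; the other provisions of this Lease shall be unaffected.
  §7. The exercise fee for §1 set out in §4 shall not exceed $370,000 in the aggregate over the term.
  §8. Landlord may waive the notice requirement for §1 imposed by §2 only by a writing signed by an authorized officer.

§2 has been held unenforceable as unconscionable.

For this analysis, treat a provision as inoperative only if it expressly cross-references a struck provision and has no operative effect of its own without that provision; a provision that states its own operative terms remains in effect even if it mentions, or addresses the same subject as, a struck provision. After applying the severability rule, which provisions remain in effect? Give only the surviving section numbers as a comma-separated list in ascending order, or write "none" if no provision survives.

§2 is struck. The only function of §8 is the waiver condition for §2, so it cannot stand once §2 is removed. §1 mentions §2 but its own obligation stands independently of §2, so §1 is not affected. §6 declares §3, §4, and §8 mutually dependent; since one of them has fallen, all of them are of no effect. That brings down §3 and §4 as well. §7 in turn depends solely on a provision now struck and likewise falls. The remainder continues in force under §6. §1, §5, and §6 remain in effect.

1, 5, 6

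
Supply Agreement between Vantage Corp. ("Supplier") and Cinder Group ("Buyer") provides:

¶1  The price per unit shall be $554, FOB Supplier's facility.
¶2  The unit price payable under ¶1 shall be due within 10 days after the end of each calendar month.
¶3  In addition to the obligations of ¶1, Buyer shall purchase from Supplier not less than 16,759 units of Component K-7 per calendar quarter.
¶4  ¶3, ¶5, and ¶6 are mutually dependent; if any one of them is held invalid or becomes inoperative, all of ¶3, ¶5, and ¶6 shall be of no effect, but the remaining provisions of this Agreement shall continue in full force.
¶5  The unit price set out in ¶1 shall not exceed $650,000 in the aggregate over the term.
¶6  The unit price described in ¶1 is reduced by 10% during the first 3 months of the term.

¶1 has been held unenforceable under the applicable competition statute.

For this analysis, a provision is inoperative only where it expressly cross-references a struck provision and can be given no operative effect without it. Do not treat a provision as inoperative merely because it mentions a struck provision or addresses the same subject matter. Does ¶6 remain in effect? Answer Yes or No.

¶1 is struck. ¶2 does nothing except set the payment deadline for the unit price by reference to ¶1; with ¶1 gone it has no independent effect and is inoperative. ¶5 operates only by reference to ¶1, so it falls with ¶1. ¶6 operates only by reference to ¶1, so it falls with ¶1. ¶4 declares ¶3, ¶5, and ¶6 mutually dependent; since one of them has fallen, all of them are of no effect. That brings down ¶3 as well. The remainder continues in force under ¶4. Only ¶4 remains in effect. ¶6 is among the inoperative provisions, so the answer is no.

No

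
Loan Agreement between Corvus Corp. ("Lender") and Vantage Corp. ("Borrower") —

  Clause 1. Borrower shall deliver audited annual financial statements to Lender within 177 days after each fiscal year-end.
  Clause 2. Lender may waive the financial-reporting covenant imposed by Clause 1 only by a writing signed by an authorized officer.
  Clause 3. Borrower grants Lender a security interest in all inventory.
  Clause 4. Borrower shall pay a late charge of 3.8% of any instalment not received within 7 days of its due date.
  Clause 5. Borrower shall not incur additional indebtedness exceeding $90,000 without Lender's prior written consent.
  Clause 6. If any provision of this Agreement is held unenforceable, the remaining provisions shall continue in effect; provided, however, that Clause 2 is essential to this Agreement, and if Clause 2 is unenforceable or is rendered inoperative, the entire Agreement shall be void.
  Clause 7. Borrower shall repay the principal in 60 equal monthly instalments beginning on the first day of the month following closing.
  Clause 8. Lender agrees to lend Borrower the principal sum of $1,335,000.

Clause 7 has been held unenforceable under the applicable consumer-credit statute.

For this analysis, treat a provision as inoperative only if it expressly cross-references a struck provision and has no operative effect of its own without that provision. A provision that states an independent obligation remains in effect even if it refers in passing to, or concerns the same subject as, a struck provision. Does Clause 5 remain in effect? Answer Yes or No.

Yes

Clause 7 is struck. Nothing else in the Agreement is defined by reference to Clause 7. Clause 6 makes Clause 2 an essential term, but Clause 2 is unaffected, so the severability proviso in Clause 6 preserves the remaining provisions. That leaves Clause 1, Clause 2, Clause 3, Clause 4, Clause 5, Clause 6, and Clause 8 in effect. Clause 5 is among the surviving provisions, so the answer is yes.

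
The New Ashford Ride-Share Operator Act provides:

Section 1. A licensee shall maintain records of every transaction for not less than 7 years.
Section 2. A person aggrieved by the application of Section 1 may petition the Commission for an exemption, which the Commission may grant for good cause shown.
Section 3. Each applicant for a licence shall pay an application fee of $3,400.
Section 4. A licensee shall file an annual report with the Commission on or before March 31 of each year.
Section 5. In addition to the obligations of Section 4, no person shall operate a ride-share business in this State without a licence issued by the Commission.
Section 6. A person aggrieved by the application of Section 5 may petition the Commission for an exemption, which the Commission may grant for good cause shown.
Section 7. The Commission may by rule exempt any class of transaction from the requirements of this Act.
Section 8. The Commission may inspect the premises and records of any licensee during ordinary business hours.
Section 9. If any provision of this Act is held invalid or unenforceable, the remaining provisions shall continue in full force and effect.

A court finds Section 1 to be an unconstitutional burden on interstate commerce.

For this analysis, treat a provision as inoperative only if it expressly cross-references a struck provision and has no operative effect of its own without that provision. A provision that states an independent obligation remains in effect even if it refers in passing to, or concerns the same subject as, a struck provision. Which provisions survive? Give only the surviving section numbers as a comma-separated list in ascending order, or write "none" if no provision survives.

Section 1 is struck. Section 2 has no operative effect of its own apart from Section 1 and is therefore inoperative. Section 9 is a severability clause and preserves every provision that can still be given independent effect. The provisions still in force are Section 3, Section 4, Section 5, Section 6, Section 7, Section 8, and Section 9.

3, 4, 5, 6, 7, 8, 9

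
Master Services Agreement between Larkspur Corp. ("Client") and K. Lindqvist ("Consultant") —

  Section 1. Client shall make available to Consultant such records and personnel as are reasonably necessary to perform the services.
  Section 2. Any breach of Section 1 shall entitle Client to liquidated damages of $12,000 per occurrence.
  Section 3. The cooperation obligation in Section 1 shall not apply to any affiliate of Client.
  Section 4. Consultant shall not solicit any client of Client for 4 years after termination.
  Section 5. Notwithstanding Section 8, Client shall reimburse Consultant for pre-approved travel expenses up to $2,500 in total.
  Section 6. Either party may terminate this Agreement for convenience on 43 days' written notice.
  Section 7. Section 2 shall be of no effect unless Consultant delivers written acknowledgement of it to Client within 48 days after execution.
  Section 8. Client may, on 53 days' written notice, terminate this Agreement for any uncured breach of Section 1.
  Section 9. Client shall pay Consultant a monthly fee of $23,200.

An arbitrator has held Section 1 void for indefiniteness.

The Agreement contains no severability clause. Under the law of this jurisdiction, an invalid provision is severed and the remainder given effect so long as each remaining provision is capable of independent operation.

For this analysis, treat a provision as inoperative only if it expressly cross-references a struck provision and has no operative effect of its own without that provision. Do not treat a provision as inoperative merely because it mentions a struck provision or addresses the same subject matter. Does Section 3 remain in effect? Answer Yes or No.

Section 1 is struck. Section 2 has no operative effect of its own apart from Section 1 and is therefore inoperative. Section 3 has no operative effect of its own apart from Section 1 and is therefore inoperative. The only function of Section 8 is the termination right for breach of Section 1, so it cannot stand once Section 1 is removed. Section 7 operates only by reference to Section 2, so it falls with Section 2. Section 5 mentions Section 8 but its own obligation stands independently of Section 8, so Section 5 is not affected. With no severability clause, the stated default rule severs what cannot stand and enforces each remaining provision that can operate on its own. Section 4, Section 5, Section 6, and Section 9 remain in effect. Section 3 is among the inoperative provisions, so the answer is no.

No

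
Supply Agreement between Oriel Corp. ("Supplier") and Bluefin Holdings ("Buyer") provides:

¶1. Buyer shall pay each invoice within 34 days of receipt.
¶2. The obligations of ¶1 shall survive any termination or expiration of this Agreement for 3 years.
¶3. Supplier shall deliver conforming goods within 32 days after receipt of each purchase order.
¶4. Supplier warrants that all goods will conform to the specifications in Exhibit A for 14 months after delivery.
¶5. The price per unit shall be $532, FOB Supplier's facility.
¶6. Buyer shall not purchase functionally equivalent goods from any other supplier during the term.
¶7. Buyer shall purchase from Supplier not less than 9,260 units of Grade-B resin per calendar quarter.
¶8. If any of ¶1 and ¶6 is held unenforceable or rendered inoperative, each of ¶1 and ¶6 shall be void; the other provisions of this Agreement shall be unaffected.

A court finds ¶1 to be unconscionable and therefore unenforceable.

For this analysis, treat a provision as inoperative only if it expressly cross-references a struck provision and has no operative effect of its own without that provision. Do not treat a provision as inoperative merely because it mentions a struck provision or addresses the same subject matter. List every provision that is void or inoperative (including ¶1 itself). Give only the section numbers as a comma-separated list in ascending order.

1, 2, 6

¶1 is struck. The only function of ¶2 is the survival period for ¶1, so it cannot stand once ¶1 is removed. ¶8 declares ¶1 and ¶6 mutually dependent; since one of them has fallen, all of them are of no effect. That brings down ¶6 as well. The remainder continues in force under ¶8. The provisions still in force are ¶3, ¶4, ¶5, ¶7, and ¶8.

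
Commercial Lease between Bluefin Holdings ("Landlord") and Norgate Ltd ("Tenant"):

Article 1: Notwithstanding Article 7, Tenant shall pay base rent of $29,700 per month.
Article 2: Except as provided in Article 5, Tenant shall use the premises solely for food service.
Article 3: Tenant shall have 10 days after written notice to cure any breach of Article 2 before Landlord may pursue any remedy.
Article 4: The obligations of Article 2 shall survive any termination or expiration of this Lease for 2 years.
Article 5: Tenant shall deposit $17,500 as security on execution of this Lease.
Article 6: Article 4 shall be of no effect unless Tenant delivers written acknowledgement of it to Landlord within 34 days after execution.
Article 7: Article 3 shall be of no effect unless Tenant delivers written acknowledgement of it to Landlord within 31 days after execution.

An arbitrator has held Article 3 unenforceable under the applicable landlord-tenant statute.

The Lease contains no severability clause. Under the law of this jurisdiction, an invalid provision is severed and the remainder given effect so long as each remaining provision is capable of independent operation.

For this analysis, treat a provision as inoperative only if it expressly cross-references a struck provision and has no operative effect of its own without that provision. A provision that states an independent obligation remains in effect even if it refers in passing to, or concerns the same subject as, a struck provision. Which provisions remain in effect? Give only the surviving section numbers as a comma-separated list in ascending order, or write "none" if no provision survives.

1, 2, 4, 5, 6

Article 3 is struck. Article 7 merely fixes the acknowledgement condition for Article 3; with Article 3 gone it has nothing to operate on and falls away. Although Article 1 refers to Article 7, its operative terms do not depend on Article 7, so it remains in effect. Under the stated default rule, only provisions that cannot operate independently fall away; the rest are enforced. Article 1, Article 2, Article 4, Article 5, and Article 6 remain in effect.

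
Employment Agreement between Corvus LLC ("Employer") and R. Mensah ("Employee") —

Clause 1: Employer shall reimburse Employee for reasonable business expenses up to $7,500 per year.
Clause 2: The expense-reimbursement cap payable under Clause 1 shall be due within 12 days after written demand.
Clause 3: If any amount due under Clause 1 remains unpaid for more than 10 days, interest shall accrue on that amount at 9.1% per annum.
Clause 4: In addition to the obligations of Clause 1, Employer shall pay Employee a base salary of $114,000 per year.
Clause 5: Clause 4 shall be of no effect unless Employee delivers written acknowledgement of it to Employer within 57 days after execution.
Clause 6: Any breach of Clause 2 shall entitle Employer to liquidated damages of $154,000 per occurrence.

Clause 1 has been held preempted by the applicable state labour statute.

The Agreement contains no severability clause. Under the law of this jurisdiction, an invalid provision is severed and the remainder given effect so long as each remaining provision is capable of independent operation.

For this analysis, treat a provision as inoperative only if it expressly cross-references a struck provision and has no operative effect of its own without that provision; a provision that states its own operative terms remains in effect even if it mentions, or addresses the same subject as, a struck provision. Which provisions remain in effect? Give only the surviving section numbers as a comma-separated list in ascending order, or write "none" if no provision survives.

4, 5

Clause 1 is struck. Clause 2 has no operative effect of its own apart from Clause 1 and is therefore inoperative. Clause 3 operates only by reference to Clause 1, so it falls with Clause 1. Clause 6 has no operative effect of its own apart from Clause 2 and is therefore inoperative. Although Clause 4 refers to Clause 1, its operative terms do not depend on Clause 1, so it remains in effect. With no severability clause, the stated default rule severs what cannot stand and enforces each remaining provision that can operate on its own. That leaves Clause 4 and Clause 5 in effect.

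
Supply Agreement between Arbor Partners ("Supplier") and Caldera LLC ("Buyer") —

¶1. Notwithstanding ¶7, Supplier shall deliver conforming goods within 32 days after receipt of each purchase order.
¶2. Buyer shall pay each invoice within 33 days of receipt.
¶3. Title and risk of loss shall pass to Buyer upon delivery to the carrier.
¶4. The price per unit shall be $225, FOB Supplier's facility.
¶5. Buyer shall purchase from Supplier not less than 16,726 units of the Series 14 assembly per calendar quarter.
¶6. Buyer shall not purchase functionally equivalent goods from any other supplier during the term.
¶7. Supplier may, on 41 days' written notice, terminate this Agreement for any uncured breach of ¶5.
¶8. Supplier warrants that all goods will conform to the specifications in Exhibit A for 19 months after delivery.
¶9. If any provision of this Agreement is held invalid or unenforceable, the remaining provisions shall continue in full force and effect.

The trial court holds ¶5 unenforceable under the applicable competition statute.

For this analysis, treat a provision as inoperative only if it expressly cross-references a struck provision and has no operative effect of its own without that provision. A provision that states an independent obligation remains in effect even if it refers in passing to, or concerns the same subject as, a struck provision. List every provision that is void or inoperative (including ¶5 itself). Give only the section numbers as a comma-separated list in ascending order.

5, 7

¶5 is struck. ¶7 operates only by reference to ¶5, so it falls with ¶5. ¶1 mentions ¶7 but its own obligation stands independently of ¶7, so ¶1 is not affected. ¶9 is a severability clause and preserves every provision that can still be given independent effect. ¶1, ¶2, ¶3, ¶4, ¶6, ¶8, and ¶9 remain in effect.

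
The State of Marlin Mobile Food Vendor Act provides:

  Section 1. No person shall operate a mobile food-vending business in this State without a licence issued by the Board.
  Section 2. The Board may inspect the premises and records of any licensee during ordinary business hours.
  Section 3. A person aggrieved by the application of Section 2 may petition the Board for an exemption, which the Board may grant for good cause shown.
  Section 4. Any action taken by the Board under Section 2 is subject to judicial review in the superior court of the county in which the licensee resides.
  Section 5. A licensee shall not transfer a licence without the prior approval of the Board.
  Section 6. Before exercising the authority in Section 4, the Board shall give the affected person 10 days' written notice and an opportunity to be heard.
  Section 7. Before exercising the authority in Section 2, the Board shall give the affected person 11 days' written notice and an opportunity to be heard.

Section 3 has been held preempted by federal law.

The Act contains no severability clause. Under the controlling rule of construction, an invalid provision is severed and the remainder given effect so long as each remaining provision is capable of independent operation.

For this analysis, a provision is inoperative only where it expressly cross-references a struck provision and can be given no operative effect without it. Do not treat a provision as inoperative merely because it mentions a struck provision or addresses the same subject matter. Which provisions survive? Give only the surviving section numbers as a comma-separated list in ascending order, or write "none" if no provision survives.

Section 3 is struck. Nothing else in the Act is defined by reference to Section 3. Under the stated default rule, only provisions that cannot operate independently fall away; the rest are enforced. That leaves Section 1, Section 2, Section 4, Section 5, Section 6, and Section 7 in effect.

1, 2, 4, 5, 6, 7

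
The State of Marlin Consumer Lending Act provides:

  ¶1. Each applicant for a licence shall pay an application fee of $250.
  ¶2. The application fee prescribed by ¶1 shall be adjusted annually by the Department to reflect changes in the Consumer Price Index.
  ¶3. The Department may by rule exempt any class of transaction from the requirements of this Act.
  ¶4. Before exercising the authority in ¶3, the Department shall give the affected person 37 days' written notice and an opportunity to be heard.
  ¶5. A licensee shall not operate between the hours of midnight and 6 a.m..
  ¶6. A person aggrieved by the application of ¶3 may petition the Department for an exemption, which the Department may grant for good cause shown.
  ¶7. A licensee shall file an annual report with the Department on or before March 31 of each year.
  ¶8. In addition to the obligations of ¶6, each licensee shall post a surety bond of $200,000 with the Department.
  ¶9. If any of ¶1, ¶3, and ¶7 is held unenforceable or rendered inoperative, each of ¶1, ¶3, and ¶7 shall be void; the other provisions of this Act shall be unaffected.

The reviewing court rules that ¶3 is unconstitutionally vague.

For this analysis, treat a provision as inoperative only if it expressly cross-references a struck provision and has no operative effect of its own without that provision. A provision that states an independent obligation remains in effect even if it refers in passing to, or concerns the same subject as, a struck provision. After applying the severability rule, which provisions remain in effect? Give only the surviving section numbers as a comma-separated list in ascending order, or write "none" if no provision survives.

5, 8, 9

¶3 is struck. The only function of ¶4 is the notice-and-hearing requirement for ¶3, so it cannot stand once ¶3 is removed. The only function of ¶6 is the exemption procedure for ¶3, so it cannot stand once ¶3 is removed. ¶8 mentions ¶6 but its own obligation stands independently of ¶6, so ¶8 is not affected. ¶9 declares ¶1, ¶3, and ¶7 mutually dependent; since one of them has fallen, all of them are of no effect. That brings down ¶1 and ¶7 as well. ¶2 in turn depends solely on a provision now struck and likewise falls. The remainder continues in force under ¶9. The provisions still in force are ¶5, ¶8, and ¶9.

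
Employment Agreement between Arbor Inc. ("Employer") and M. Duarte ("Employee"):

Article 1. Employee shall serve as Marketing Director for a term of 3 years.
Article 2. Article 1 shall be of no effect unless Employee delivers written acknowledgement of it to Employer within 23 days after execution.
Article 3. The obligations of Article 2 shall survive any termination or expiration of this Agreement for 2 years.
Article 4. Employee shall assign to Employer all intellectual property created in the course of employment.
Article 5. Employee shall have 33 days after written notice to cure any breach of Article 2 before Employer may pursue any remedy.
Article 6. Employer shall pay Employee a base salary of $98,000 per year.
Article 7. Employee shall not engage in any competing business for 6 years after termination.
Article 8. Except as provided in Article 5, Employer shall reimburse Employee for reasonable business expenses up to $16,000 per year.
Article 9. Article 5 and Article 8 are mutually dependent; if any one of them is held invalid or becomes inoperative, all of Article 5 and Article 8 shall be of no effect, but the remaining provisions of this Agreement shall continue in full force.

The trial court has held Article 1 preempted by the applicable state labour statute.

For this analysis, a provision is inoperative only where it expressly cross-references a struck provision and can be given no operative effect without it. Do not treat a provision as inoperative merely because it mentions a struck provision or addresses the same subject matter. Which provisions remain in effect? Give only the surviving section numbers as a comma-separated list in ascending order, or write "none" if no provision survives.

Article 1 is struck. Article 2 has no operative effect of its own apart from Article 1 and is therefore inoperative. Article 3 operates only by reference to Article 2, so it falls with Article 2. The only function of Article 5 is the cure period for breach of Article 2, so it cannot stand once Article 2 is removed. Article 9 declares Article 5 and Article 8 mutually dependent; since one of them has fallen, all of them are of no effect. That brings down Article 8 as well. The remainder continues in force under Article 9. Article 4, Article 6, Article 7, and Article 9 remain in effect.

4, 6, 7, 9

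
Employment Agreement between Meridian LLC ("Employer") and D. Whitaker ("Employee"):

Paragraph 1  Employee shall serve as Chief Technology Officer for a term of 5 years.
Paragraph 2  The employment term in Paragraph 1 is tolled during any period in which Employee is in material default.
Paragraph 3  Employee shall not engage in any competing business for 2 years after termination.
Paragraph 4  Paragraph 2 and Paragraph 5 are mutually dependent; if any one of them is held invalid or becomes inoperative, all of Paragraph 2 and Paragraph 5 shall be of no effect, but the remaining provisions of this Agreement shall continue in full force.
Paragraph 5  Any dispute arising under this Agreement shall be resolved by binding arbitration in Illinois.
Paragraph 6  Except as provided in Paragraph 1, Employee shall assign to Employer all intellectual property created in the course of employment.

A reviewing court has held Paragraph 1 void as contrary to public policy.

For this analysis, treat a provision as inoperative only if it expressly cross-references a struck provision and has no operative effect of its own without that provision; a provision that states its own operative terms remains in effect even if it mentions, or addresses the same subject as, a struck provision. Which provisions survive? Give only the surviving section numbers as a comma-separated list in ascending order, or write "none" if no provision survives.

Paragraph 1 is struck. Paragraph 2 operates only by reference to Paragraph 1, so it falls with Paragraph 1. Although Paragraph 6 refers to Paragraph 1, its operative terms do not depend on Paragraph 1, so it remains in effect. Paragraph 4 declares Paragraph 2 and Paragraph 5 mutually dependent; since one of them has fallen, all of them are of no effect. That brings down Paragraph 5 as well. The remainder continues in force under Paragraph 4. Paragraph 3, Paragraph 4, and Paragraph 6 remain in effect.

3, 4, 6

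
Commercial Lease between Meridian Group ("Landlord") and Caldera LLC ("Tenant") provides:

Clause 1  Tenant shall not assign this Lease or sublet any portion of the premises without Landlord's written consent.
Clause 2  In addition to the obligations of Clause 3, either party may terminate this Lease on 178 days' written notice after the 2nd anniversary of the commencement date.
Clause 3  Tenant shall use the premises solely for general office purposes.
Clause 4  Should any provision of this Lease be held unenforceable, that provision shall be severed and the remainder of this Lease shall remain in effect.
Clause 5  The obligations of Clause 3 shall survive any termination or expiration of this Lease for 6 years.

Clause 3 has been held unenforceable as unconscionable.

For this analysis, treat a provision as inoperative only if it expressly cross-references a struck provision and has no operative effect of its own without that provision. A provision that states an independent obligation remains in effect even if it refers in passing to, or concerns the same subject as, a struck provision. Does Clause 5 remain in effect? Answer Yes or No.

Clause 3 is struck. Clause 5 operates only by reference to Clause 3, so it falls with Clause 3. Clause 2 mentions Clause 3 but its own obligation stands independently of Clause 3, so Clause 2 is not affected. Under the severability clause in Clause 4, the remaining provisions continue in force. Clause 1, Clause 2, and Clause 4 remain in effect. Clause 5 is among the inoperative provisions, so the answer is no.

No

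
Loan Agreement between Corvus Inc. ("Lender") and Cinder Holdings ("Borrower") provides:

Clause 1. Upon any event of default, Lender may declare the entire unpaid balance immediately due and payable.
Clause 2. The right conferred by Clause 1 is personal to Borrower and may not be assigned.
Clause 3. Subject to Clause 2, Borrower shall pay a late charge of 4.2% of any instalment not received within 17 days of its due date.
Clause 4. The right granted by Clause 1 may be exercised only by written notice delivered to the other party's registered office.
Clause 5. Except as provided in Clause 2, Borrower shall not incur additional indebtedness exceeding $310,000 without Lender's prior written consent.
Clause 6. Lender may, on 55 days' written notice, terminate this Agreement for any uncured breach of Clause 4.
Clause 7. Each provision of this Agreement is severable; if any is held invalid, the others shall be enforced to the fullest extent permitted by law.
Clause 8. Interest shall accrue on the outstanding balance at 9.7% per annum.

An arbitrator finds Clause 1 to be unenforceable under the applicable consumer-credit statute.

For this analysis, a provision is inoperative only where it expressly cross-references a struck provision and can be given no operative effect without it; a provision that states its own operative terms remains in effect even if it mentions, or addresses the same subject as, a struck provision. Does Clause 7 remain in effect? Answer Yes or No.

Yes

Clause 1 is struck. Clause 2 has no operative effect of its own apart from Clause 1 and is therefore inoperative. The only function of Clause 4 is the notice requirement for Clause 1, so it cannot stand once Clause 1 is removed. The only function of Clause 6 is the termination right for breach of Clause 4, so it cannot stand once Clause 4 is removed. Clause 3 mentions Clause 2 but its own obligation stands independently of Clause 2, so Clause 3 is not affected. Although Clause 5 refers to Clause 2, its operative terms do not depend on Clause 2, so it remains in effect. Under the severability clause in Clause 7, the remaining provisions continue in force. That leaves Clause 3, Clause 5, Clause 7, and Clause 8 in effect. Clause 7 is among the surviving provisions, so the answer is yes.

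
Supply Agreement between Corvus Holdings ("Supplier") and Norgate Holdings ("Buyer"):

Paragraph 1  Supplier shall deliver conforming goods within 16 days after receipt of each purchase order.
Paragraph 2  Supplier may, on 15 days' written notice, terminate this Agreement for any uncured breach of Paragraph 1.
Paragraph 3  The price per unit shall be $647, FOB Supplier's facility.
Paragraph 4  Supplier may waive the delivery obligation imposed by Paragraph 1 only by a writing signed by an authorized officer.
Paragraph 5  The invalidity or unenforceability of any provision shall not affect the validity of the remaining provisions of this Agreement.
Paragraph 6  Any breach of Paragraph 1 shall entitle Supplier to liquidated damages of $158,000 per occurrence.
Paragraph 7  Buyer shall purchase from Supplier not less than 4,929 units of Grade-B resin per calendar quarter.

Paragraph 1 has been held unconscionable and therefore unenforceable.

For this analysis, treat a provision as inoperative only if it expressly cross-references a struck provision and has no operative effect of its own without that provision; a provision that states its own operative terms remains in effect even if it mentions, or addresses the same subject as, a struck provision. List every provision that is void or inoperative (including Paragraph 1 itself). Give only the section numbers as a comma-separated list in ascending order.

1, 2, 4, 6

Paragraph 1 is struck. Paragraph 2 operates only by reference to Paragraph 1, so it falls with Paragraph 1. Paragraph 4 merely fixes the waiver condition for Paragraph 1; with Paragraph 1 gone it has nothing to operate on and falls away. Paragraph 6 does nothing except set the liquidated-damages amount by reference to Paragraph 1; with Paragraph 1 gone it has no independent effect and is inoperative. Paragraph 5 is a severability clause and preserves every provision that can still be given independent effect. That leaves Paragraph 3, Paragraph 5, and Paragraph 7 in effect.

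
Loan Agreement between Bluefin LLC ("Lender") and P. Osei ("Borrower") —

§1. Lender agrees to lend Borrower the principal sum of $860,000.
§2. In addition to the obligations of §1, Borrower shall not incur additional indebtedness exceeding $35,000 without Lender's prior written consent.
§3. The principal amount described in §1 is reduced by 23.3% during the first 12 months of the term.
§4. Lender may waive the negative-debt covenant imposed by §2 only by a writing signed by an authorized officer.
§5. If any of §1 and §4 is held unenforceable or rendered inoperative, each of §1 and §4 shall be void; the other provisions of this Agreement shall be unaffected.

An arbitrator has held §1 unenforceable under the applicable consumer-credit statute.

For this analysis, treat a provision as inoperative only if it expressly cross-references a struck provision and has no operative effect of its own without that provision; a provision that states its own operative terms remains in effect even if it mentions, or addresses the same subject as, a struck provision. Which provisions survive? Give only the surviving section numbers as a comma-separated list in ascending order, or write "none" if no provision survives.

§1 is struck. §3 does nothing except set the introductory reduction to the principal amount by reference to §1; with §1 gone it has no independent effect and is inoperative. §2 mentions §1 but its own obligation stands independently of §1, so §2 is not affected. §5 declares §1 and §4 mutually dependent; since one of them has fallen, all of them are of no effect. That brings down §4 as well. The remainder continues in force under §5. The provisions still in force are §2 and §5.

2, 5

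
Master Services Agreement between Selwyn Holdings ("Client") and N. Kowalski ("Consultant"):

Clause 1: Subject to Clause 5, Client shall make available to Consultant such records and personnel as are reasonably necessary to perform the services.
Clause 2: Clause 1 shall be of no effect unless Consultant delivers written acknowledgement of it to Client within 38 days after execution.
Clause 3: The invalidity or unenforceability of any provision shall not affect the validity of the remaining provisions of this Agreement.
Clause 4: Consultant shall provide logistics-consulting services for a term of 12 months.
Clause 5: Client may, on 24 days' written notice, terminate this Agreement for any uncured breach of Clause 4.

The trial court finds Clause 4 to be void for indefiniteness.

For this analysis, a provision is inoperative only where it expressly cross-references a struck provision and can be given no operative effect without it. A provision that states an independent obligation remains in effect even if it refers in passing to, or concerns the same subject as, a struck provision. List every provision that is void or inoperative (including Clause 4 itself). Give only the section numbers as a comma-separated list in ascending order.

Clause 4 is struck. The only function of Clause 5 is the termination right for breach of Clause 4, so it cannot stand once Clause 4 is removed. Clause 1 mentions Clause 5 but its own obligation stands independently of Clause 5, so Clause 1 is not affected. Clause 3 is a severability clause and preserves every provision that can still be given independent effect. Clause 1, Clause 2, and Clause 3 remain in effect.

4, 5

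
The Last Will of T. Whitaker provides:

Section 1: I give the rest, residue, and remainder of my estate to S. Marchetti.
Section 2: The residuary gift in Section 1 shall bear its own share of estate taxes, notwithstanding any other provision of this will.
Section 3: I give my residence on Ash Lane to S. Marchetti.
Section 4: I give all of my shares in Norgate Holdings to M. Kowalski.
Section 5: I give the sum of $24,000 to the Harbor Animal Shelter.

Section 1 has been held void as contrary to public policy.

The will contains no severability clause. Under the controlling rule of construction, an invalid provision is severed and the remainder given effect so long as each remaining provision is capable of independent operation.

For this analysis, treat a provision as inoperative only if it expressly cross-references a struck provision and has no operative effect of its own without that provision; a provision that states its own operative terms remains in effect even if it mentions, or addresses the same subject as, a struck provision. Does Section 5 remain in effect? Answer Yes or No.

Section 1 is struck. Section 2 has no operative effect of its own apart from Section 1 and is therefore inoperative. Under the stated default rule, only provisions that cannot operate independently fall away; the rest are enforced. The provisions still in force are Section 3, Section 4, and Section 5. Section 5 is among the surviving provisions, so the answer is yes.

Yes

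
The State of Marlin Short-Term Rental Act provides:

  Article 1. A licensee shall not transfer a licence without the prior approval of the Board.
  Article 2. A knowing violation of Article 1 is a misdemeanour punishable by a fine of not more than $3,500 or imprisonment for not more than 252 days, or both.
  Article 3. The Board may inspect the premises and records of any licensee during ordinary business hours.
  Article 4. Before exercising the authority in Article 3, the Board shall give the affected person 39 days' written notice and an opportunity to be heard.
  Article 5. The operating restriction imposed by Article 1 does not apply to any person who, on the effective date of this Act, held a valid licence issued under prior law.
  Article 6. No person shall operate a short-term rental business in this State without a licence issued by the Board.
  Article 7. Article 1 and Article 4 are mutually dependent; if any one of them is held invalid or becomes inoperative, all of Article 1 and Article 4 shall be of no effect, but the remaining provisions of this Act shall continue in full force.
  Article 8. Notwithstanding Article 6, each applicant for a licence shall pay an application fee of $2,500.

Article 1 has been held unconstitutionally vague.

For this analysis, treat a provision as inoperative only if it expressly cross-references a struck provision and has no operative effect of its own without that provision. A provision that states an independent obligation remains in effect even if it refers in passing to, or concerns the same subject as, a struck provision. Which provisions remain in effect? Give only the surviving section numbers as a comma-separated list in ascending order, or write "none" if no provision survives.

Article 1 is struck. Article 2 operates only by reference to Article 1, so it falls with Article 1. Article 5 merely fixes the grandfather exemption from Article 1; with Article 1 gone it has nothing to operate on and falls away. Article 7 declares Article 1 and Article 4 mutually dependent; since one of them has fallen, all of them are of no effect. That brings down Article 4 as well. The remainder continues in force under Article 7. The provisions still in force are Article 3, Article 6, Article 7, and Article 8.

3, 6, 7, 8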